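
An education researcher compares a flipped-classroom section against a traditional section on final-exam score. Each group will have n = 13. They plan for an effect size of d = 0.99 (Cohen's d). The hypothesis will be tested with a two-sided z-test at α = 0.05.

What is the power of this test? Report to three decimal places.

Noncentrality parameter: δ = d·√(n/2) = 0.99 × √(13/2) = 2.5240
Two-sided α = 0.05 → critical value z_{0.025} = 1.960.
Power = Φ(δ − 1.960) + Φ(−δ − 1.960) = Φ(0.564) + Φ(-4.484) = 0.7136 + 0.0000 = 0.7136.

Power ≈ 0.714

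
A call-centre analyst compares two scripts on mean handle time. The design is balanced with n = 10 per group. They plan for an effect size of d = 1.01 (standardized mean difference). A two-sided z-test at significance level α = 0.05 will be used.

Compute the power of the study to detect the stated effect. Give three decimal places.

Power ≈ 0.617

Noncentrality parameter: δ = d·√(n/2) = 1.01 × √(10/2) = 2.2584
Critical value for a two-sided test at α = 0.05: z_{α/2} = 1.960.
Power = Φ(δ − 1.960) + Φ(−δ − 1.960) = Φ(0.298) + Φ(-4.218) = 0.6173 + 0.0000 = 0.6173.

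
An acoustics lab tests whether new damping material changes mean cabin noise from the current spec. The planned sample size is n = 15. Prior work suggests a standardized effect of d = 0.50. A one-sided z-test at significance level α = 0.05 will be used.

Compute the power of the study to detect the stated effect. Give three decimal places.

Power ≈ 0.615

Noncentrality parameter: δ = d·√n = 0.50 × √15 = 1.9365
Critical value for a one-sided test at α = 0.05: z_α = 1.645.
Power = Φ(δ − 1.645) = Φ(0.292) = 0.6147.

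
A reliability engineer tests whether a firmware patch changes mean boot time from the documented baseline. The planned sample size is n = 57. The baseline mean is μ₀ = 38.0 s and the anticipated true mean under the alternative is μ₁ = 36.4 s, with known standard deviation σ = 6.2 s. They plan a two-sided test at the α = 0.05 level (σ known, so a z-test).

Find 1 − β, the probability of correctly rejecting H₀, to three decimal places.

Standardized effect: d = |μ₁ − μ₀| / σ = |36.4 − 38.0| / 6.2 = 0.2581
Noncentrality parameter: δ = d·√n = 0.2581 × √57 = 1.9483
Two-sided α = 0.05 → critical value z_{0.025} = 1.960.
Power = Φ(δ − 1.960) + Φ(−δ − 1.960) = Φ(-0.012) + Φ(-3.908) = 0.4954 + 0.0000 = 0.4954.

Power ≈ 0.495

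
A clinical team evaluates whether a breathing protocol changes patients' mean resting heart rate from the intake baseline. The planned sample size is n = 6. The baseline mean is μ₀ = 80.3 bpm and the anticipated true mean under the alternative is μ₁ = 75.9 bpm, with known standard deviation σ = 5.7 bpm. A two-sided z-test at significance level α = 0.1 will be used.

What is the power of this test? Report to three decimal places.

Power ≈ 0.597

Standardized effect: d = |μ₁ − μ₀| / σ = |75.9 − 80.3| / 5.7 = 0.7719
Noncentrality parameter: δ = d·√n = 0.7719 × √6 = 1.8908
Two-sided α = 0.1 → critical value z_{0.05} = 1.645.
Power = Φ(δ − 1.645) + Φ(−δ − 1.645) = Φ(0.246) + Φ(-3.536) = 0.5972 + 0.0002 = 0.5974.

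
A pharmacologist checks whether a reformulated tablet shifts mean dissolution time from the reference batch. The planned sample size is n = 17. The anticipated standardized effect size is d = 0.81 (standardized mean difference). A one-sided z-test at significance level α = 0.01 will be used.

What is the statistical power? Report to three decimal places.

Power ≈ 0.845

Noncentrality parameter: δ = d·√n = 0.81 × √17 = 3.3397
Critical value for a one-sided test at α = 0.01: z_α = 2.326.
Power = Φ(δ − 2.326) = Φ(1.013) = 0.8446.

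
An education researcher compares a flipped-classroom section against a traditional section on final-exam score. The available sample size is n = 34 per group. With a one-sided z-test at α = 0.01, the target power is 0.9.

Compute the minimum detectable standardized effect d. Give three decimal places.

d ≈ 0.875

Need Φ(δ − 2.326) = 0.9, so δ = 2.326 + 1.282 = 3.608.
δ = d·√(n/2) ⇒ d = δ/√(n/2) = 3.608/√(34/2) = 0.8750.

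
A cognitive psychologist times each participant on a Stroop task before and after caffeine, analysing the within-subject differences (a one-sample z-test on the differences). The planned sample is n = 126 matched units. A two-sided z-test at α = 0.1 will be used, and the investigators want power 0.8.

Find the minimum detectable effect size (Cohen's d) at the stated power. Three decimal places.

Required noncentrality: δ = z_{0.05} + z_{0.20} = 1.645 + 0.842 = 2.486.
(Lower-tail contribution to power is negligible for δ > 0.)
δ = d·√n ⇒ d = δ/√n = 2.486/√126 = 0.2215.

d ≈ 0.222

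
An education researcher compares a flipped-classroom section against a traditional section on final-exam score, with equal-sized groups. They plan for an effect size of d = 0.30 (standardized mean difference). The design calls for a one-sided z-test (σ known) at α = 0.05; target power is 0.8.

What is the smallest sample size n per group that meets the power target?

For power 0.8 need Φ(δ − z_{0.05}) = 0.8, so δ = z_{0.05} + z_{0.20} = 1.645 + 0.842 = 2.486.
δ = d·√(n/2) ⇒ n = 2(δ/d)² = 2 × (2.486 / 0.30)² = 137.39.
Round up to the next whole unit.

n = 138 per group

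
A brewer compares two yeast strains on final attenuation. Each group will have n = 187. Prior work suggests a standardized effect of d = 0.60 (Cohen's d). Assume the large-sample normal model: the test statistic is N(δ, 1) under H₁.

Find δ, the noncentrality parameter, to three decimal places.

δ ≈ 5.802

δ = d·√(n/2) = 0.60 × √(187/2) = 5.8017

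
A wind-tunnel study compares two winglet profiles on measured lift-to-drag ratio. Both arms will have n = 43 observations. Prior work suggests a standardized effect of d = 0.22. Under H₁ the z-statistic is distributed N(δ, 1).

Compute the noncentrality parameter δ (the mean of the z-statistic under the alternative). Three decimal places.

δ ≈ 1.020

δ = d·√(n/2) = 0.22 × √(43/2) = 1.0201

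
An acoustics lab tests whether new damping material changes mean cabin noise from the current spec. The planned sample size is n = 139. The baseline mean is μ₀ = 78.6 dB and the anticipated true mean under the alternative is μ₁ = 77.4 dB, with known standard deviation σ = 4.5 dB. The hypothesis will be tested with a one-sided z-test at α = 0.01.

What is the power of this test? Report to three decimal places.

Power ≈ 0.793

Standardized effect: d = |μ₁ − μ₀| / σ = |77.4 − 78.6| / 4.5 = 0.2667
Noncentrality parameter: λ = d·√n = 0.2667 × √139 = 3.1440
Critical value for a one-sided test at α = 0.01: z_α = 2.326.
Power = P(Z > 2.326 − λ) = Φ(0.818) = 0.7932.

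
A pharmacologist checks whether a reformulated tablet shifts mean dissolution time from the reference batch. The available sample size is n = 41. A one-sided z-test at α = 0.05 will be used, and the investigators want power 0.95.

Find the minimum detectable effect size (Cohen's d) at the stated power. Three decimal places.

d ≈ 0.514

Need Φ(δ − 1.645) = 0.95, so δ = 1.645 + 1.645 = 3.290.
δ = d·√n ⇒ d = δ/√n = 3.290/√41 = 0.5138.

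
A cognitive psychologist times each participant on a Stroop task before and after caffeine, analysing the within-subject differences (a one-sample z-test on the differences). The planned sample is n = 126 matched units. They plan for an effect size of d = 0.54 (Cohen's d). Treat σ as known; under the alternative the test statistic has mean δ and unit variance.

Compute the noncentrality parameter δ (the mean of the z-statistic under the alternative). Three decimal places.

The noncentrality parameter scales effect size by the design's sample-size factor: δ = d·√n = 0.54 × √126 = 6.0615

δ ≈ 6.061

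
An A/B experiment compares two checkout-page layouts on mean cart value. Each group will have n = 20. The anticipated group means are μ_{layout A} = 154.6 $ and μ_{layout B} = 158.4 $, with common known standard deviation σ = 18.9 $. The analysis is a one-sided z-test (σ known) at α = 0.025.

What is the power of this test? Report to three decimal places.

Standardized effect: d = |μ_{layout A} − μ_{layout B}| / σ = |154.6 − 158.4| / 18.9 = 0.2011
Noncentrality parameter: δ = d·√(n/2) = 0.2011 × √(20/2) = 0.6358
One-sided α = 0.025 → critical value z_{0.025} = 1.960.
Power = Φ(δ − 1.960) = Φ(-1.324) = 0.0927.

Power ≈ 0.093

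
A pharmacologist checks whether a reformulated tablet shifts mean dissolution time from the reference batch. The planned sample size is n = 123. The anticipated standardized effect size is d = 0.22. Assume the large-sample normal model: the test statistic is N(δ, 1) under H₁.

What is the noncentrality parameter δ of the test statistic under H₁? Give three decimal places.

δ = d·√n = 0.22 × √123 = 2.4399

δ ≈ 2.440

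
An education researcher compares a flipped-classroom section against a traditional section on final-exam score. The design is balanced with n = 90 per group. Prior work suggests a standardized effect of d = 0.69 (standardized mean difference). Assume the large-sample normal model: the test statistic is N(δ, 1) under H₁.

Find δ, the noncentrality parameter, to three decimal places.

The noncentrality parameter scales effect size by the design's sample-size factor: δ = d·√(n/2) = 0.69 × √(90/2) = 4.6287

δ ≈ 4.629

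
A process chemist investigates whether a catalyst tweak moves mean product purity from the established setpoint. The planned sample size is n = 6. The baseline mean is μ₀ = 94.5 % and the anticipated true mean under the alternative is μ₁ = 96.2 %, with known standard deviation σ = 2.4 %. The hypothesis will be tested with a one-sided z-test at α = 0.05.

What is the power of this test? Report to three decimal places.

Power ≈ 0.536

Standardized effect: d = |μ₁ − μ₀| / σ = |96.2 − 94.5| / 2.4 = 0.7083
Noncentrality parameter: δ = d·√n = 0.7083 × √6 = 1.7351
One-sided α = 0.05 → critical value z_{0.05} = 1.645.
Power = P(Z > 1.645 − δ) = Φ(0.090) = 0.5359.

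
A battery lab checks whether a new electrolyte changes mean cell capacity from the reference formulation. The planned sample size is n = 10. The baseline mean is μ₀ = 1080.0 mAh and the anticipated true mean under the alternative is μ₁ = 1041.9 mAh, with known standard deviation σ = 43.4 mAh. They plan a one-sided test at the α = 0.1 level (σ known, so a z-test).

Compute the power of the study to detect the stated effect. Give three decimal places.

Power ≈ 0.932

Standardized effect: d = |μ₁ − μ₀| / σ = |1041.9 − 1080.0| / 43.4 = 0.8779
Noncentrality parameter: δ = d·√n = 0.8779 × √10 = 2.7761
One-sided α = 0.1 → critical value z_{0.1} = 1.282.
Power = P(Z > 1.282 − δ) = Φ(1.495) = 0.9325.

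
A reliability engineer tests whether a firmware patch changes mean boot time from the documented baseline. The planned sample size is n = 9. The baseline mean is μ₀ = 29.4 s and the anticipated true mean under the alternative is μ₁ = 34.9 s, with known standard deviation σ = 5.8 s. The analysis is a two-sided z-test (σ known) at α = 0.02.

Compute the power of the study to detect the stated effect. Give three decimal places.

Standardized effect: d = |μ₁ − μ₀| / σ = |34.9 − 29.4| / 5.8 = 0.9483
Noncentrality parameter: δ = d·√n = 0.9483 × √9 = 2.8448
Critical value for a two-sided test at α = 0.02: z_{α/2} = 2.326.
Power = Φ(δ − 2.326) + Φ(−δ − 2.326) = Φ(0.518) + Φ(-5.171) = 0.6979 + 0.0000 = 0.6979.

Power ≈ 0.698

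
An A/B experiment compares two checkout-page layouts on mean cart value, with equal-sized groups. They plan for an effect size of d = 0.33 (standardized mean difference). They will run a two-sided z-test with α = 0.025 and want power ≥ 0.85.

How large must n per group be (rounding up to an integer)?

For power 0.85 need Φ(δ − z_{0.0125}) = 0.85, so δ = z_{0.0125} + z_{0.15} = 2.241 + 1.036 = 3.278.
(For δ > 0 the lower-tail rejection region contributes negligibly to power, so the one-term inversion is standard.)
δ = d·√(n/2) ⇒ n = 2(δ/d)² = 2 × (3.278 / 0.33)² = 197.32.
Rounding up, n = 198 per group.

n = 198 per group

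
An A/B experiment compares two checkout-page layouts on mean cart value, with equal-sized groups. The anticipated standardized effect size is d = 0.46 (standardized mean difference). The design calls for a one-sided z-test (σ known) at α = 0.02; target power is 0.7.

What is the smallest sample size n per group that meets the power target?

Set Φ(δ − 2.054) = 0.7; then δ − 2.054 = Φ⁻¹(0.7) = 0.524, giving δ = 2.578.
δ = d·√(n/2) ⇒ n = 2(δ/d)² = 2 × (2.578 / 0.46)² = 62.82.
Round up to the next whole unit.

n = 63 per group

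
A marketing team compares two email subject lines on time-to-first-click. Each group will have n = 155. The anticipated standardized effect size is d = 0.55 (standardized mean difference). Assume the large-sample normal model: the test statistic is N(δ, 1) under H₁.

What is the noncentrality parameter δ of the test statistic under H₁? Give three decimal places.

δ ≈ 4.842

δ = d·√(n/2) = 0.55 × √(155/2) = 4.8419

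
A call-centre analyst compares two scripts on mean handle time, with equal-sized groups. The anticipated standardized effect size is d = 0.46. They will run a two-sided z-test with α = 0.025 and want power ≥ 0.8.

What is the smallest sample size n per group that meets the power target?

n = 90 per group

Set Φ(δ − 2.241) = 0.8; then δ − 2.241 = Φ⁻¹(0.8) = 0.842, giving δ = 3.083.
(The Φ(−δ − z_{α/2}) term is vanishingly small for δ > 0 and is dropped in the standard sample-size formula.)
δ = d·√(n/2) ⇒ n = 2(δ/d)² = 2 × (3.083 / 0.46)² = 89.84.
Round up to the next whole unit.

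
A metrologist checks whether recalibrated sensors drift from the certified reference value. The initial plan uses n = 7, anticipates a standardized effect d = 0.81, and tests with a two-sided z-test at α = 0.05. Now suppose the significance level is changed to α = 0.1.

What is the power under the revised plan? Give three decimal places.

Power ≈ 0.691

δ = d·√n = 0.81 × √7 = 2.1431 (unchanged). New critical value: z_{0.05} = 1.645.
Revised power = Φ(δ − 1.645) + Φ(−δ − 1.645) = Φ(0.498) + Φ(-3.788) = 0.6908 + 0.0001 = 0.6909.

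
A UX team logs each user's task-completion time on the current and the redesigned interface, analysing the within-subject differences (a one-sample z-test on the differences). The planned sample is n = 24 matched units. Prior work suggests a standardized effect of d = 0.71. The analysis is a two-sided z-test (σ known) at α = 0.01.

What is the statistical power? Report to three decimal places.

Noncentrality parameter: δ = d·√n = 0.71 × √24 = 3.4783
Critical value for a two-sided test at α = 0.01: z_{α/2} = 2.576.
Power = Φ(δ − 2.576) + Φ(−δ − 2.576) = Φ(0.902) + Φ(-6.054) = 0.8166 + 0.0000 = 0.8166.

Power ≈ 0.817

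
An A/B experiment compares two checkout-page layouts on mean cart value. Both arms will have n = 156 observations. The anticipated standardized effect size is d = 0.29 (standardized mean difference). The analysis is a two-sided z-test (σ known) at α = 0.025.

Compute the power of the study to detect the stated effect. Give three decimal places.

Noncentrality parameter: δ = d·√(n/2) = 0.29 × √(156/2) = 2.5612
Critical value for a two-sided test at α = 0.025: z_{α/2} = 2.241.
Power = Φ(δ − 2.241) + Φ(−δ − 2.241) = Φ(0.320) + Φ(-4.803) = 0.6254 + 0.0000 = 0.6254.

Power ≈ 0.625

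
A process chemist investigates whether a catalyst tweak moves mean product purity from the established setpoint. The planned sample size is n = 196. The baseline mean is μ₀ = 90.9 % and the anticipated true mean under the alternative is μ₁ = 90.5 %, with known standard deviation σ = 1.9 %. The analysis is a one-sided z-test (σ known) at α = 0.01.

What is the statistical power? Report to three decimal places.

Standardized effect: d = |μ₁ − μ₀| / σ = |90.5 − 90.9| / 1.9 = 0.2105
Noncentrality parameter: δ = d·√n = 0.2105 × √196 = 2.9474
One-sided α = 0.01 → critical value z_{0.01} = 2.326.
Power = P(Z > 2.326 − δ) = Φ(0.621) = 0.7327.

Power ≈ 0.733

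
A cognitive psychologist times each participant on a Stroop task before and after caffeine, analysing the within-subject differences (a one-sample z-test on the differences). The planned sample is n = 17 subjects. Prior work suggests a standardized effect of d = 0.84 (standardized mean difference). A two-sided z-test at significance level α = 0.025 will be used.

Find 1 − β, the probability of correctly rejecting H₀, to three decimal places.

Power ≈ 0.889

Noncentrality parameter: δ = d·√n = 0.84 × √17 = 3.4634
Critical value for a two-sided test at α = 0.025: z_{α/2} = 2.241.
Power = Φ(δ − 2.241) + Φ(−δ − 2.241) = Φ(1.222) + Φ(-5.705) = 0.8891 + 0.0000 = 0.8891.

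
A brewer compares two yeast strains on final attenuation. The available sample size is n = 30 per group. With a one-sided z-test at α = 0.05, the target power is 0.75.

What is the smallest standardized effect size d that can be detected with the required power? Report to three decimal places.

Need Φ(δ − 1.645) = 0.75, so δ = 1.645 + 0.674 = 2.319.
δ = d·√(n/2) ⇒ d = δ/√(n/2) = 2.319/√(30/2) = 0.5989.

d ≈ 0.599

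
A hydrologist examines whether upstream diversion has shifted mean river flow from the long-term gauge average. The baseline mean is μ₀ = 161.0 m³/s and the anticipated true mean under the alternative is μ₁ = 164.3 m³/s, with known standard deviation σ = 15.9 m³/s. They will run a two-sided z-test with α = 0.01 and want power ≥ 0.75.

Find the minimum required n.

n = 246

Standardized effect: d = |μ₁ − μ₀| / σ = |164.3 − 161.0| / 15.9 = 0.2075
Set Φ(δ − 2.576) = 0.75; then δ − 2.576 = Φ⁻¹(0.75) = 0.674, giving δ = 3.250.
(For δ > 0 the lower-tail rejection region contributes negligibly to power, so the one-term inversion is standard.)
δ = d·√n ⇒ n = (δ/d)² = (3.250 / 0.2075)² = 245.26.
Round up to the next whole unit.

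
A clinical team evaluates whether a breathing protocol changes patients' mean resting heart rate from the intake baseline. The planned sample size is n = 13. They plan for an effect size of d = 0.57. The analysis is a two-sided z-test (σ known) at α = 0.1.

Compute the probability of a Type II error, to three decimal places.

Noncentrality parameter: δ = d·√n = 0.57 × √13 = 2.0552
Critical value for a two-sided test at α = 0.1: z_{α/2} = 1.645.
Power = Φ(δ − 1.645) + Φ(−δ − 1.645) = Φ(0.410) + Φ(-3.700) = 0.6592 + 0.0001 = 0.6593.
Type II error: β = 1 − power = 1 − 0.6593 = 0.3407.

β ≈ 0.341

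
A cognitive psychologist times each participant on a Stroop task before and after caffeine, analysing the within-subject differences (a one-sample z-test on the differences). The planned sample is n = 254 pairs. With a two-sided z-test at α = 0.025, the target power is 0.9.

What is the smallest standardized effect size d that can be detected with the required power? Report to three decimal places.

Required noncentrality: δ = z_{0.0125} + z_{0.10} = 2.241 + 1.282 = 3.523.
(The second rejection-region term Φ(−δ − z_{α/2}) is negligible and dropped.)
δ = d·√n ⇒ d = δ/√n = 3.523/√254 = 0.2210.

d ≈ 0.221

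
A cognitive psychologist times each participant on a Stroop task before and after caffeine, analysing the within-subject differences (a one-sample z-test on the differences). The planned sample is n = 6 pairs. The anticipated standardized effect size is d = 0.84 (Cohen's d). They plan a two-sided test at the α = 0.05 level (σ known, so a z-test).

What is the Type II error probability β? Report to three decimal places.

Noncentrality parameter: δ = d·√n = 0.84 × √6 = 2.0576
Critical value for a two-sided test at α = 0.05: z_{α/2} = 1.960.
Power = Φ(δ − 1.960) + Φ(−δ − 1.960) = Φ(0.098) + Φ(-4.018) = 0.5389 + 0.0000 = 0.5389.
Type II error: β = 1 − power = 1 − 0.5389 = 0.4611.

β ≈ 0.461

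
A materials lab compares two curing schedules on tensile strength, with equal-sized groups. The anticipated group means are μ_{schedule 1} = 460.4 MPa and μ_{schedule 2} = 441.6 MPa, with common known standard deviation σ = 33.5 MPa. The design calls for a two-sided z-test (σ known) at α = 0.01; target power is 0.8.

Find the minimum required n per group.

Standardized effect: d = |μ_{schedule 1} − μ_{schedule 2}| / σ = |460.4 − 441.6| / 33.5 = 0.5612
Set Φ(δ − 2.576) = 0.8; then δ − 2.576 = Φ⁻¹(0.8) = 0.842, giving δ = 3.417.
(For δ > 0 the lower-tail rejection region contributes negligibly to power, so the one-term inversion is standard.)
δ = d·√(n/2) ⇒ n = 2(δ/d)² = 2 × (3.417 / 0.5612)² = 74.17.
Rounding up, n = 75 per group.

n = 75 per group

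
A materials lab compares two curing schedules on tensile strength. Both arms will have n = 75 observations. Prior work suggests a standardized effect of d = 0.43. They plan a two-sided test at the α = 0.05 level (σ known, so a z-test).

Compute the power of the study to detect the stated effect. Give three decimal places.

Power ≈ 0.750

Noncentrality parameter: δ = d·√(n/2) = 0.43 × √(75/2) = 2.6332
Two-sided α = 0.05 → critical value z_{0.025} = 1.960.
Power = Φ(δ − 1.960) + Φ(−δ − 1.960) = Φ(0.673) + Φ(-4.593) = 0.7496 + 0.0000 = 0.7496.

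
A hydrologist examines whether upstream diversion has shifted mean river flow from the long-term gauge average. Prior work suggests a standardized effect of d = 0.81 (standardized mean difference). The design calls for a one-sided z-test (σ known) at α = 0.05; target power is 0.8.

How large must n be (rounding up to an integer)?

Set Φ(δ − 1.645) = 0.8; then δ − 1.645 = Φ⁻¹(0.8) = 0.842, giving δ = 2.486.
δ = d·√n ⇒ n = (δ/d)² = (2.486 / 0.81)² = 9.42.
Round up to the next whole unit.

n = 10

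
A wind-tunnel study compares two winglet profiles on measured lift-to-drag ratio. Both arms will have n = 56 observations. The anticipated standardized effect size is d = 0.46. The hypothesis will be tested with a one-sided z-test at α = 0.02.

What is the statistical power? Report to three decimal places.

Noncentrality parameter: δ = d·√(n/2) = 0.46 × √(56/2) = 2.4341
Critical value for a one-sided test at α = 0.02: z_α = 2.054.
Power = P(Z > 2.054 − δ) = Φ(0.380) = 0.6482.

Power ≈ 0.648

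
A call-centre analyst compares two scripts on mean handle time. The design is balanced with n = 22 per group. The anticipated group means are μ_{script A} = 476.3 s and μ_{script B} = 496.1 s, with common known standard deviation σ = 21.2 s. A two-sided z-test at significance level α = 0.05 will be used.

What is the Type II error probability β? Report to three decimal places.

β ≈ 0.128

Standardized effect: d = |μ_{script A} − μ_{script B}| / σ = |476.3 − 496.1| / 21.2 = 0.9340
Noncentrality parameter: δ = d·√(n/2) = 0.9340 × √(22/2) = 3.0976
Critical value for a two-sided test at α = 0.05: z_{α/2} = 1.960.
Power = Φ(δ − 1.960) + Φ(−δ − 1.960) = Φ(1.138) + Φ(-5.058) = 0.8724 + 0.0000 = 0.8724.
Type II error: β = 1 − power = 1 − 0.8724 = 0.1276.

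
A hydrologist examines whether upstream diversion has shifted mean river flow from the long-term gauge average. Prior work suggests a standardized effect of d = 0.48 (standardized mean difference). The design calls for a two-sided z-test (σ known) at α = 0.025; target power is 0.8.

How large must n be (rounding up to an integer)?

For power 0.8 need Φ(δ − z_{0.0125}) = 0.8, so δ = z_{0.0125} + z_{0.20} = 2.241 + 0.842 = 3.083.
(The Φ(−δ − z_{α/2}) term is vanishingly small for δ > 0 and is dropped in the standard sample-size formula.)
δ = d·√n ⇒ n = (δ/d)² = (3.083 / 0.48)² = 41.25.
Rounding up, n = 42.

n = 42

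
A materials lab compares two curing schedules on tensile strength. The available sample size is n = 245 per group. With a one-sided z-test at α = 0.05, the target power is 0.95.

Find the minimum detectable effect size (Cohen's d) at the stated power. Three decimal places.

d ≈ 0.297

Need Φ(δ − 1.645) = 0.95, so δ = 1.645 + 1.645 = 3.290.
δ = d·√(n/2) ⇒ d = δ/√(n/2) = 3.290/√(245/2) = 0.2972.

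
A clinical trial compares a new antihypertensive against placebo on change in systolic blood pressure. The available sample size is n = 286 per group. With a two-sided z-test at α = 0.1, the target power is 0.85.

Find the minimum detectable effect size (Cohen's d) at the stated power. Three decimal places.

Required noncentrality: δ = z_{0.05} + z_{0.15} = 1.645 + 1.036 = 2.681.
(The second rejection-region term Φ(−δ − z_{α/2}) is negligible and dropped.)
δ = d·√(n/2) ⇒ d = δ/√(n/2) = 2.681/√(286/2) = 0.2242.

d ≈ 0.224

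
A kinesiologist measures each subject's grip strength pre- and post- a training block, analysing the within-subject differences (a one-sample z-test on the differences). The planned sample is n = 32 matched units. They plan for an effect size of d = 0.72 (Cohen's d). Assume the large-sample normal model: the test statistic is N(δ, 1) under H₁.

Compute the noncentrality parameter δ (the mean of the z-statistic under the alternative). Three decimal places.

δ = d·√n = 0.72 × √32 = 4.0729

δ ≈ 4.073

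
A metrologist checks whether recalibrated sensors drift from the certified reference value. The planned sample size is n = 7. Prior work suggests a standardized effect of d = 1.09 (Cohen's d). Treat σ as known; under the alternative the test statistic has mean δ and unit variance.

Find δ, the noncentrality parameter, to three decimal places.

δ ≈ 2.884

The noncentrality parameter scales effect size by the design's sample-size factor: δ = d·√n = 1.09 × √7 = 2.8839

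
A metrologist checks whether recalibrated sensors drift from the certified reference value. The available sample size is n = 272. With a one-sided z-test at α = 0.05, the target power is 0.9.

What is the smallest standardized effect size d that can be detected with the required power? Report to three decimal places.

Need Φ(δ − 1.645) = 0.9, so δ = 1.645 + 1.282 = 2.926.
δ = d·√n ⇒ d = δ/√n = 2.926/√272 = 0.1774.

d ≈ 0.177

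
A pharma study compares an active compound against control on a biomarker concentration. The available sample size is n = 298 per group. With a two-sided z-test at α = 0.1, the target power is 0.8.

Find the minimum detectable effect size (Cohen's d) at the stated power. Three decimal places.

Required noncentrality: δ = z_{0.05} + z_{0.20} = 1.645 + 0.842 = 2.486.
(The second rejection-region term Φ(−δ − z_{α/2}) is negligible and dropped.)
δ = d·√(n/2) ⇒ d = δ/√(n/2) = 2.486/√(298/2) = 0.2037.

d ≈ 0.204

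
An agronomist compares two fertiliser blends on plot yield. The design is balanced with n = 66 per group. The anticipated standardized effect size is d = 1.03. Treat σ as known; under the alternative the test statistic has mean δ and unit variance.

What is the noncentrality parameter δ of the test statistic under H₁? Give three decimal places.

The noncentrality parameter scales effect size by the design's sample-size factor: δ = d·√(n/2) = 1.03 × √(66/2) = 5.9169

δ ≈ 5.917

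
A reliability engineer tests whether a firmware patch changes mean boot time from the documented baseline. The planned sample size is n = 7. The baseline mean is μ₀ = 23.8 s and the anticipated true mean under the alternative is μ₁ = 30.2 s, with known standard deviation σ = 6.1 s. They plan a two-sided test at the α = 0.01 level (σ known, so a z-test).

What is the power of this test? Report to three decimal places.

Power ≈ 0.579

Standardized effect: d = |μ₁ − μ₀| / σ = |30.2 − 23.8| / 6.1 = 1.0492
Noncentrality parameter: δ = d·√n = 1.0492 × √7 = 2.7759
Two-sided α = 0.01 → critical value z_{0.005} = 2.576.
Power = Φ(δ − 2.576) + Φ(−δ − 2.576) = Φ(0.200) + Φ(-5.352) = 0.5793 + 0.0000 = 0.5793.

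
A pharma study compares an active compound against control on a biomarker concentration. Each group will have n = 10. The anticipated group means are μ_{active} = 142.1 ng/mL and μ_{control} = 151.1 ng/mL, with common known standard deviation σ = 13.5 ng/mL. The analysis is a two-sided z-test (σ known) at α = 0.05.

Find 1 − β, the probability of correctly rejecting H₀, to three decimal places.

Standardized effect: d = |μ_{active} − μ_{control}| / σ = |142.1 − 151.1| / 13.5 = 0.6667
Noncentrality parameter: δ = d·√(n/2) = 0.6667 × √(10/2) = 1.4907
Critical value for a two-sided test at α = 0.05: z_{α/2} = 1.960.
Power = Φ(δ − 1.960) + Φ(−δ − 1.960) = Φ(-0.469) + Φ(-3.451) = 0.3194 + 0.0003 = 0.3197.

Power ≈ 0.320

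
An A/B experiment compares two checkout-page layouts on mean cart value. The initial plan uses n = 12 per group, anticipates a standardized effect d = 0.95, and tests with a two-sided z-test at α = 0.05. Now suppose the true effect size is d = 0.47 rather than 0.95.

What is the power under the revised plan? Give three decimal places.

Power ≈ 0.210

With d = 0.47: δ = d·√(n/2) = 0.47 × √(12/2) = 1.1513. Critical value z_{0.025} = 1.960.
Revised power = Φ(δ − 1.960) + Φ(−δ − 1.960) = Φ(-0.809) + Φ(-3.111) = 0.2093 + 0.0009 = 0.2103.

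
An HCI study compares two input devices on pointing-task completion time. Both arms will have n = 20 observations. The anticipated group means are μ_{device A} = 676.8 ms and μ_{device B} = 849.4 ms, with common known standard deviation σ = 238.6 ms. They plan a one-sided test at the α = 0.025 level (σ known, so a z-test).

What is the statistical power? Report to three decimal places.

Standardized effect: d = |μ_{device A} − μ_{device B}| / σ = |676.8 − 849.4| / 238.6 = 0.7234
Noncentrality parameter: δ = d·√(n/2) = 0.7234 × √(20/2) = 2.2875
One-sided α = 0.025 → critical value z_{0.025} = 1.960.
Power = P(Z > 1.960 − δ) = Φ(0.328) = 0.6284.

Power ≈ 0.628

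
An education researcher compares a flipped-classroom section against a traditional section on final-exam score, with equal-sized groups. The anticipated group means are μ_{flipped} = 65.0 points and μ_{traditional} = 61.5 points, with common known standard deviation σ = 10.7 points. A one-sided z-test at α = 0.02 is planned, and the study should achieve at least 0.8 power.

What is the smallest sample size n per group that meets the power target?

n = 157 per group

Standardized effect: d = |μ_{flipped} − μ_{traditional}| / σ = |65.0 − 61.5| / 10.7 = 0.3271
For power 0.8 need Φ(δ − z_{0.02}) = 0.8, so δ = z_{0.02} + z_{0.20} = 2.054 + 0.842 = 2.895.
δ = d·√(n/2) ⇒ n = 2(δ/d)² = 2 × (2.895 / 0.3271)² = 156.70.
Round up to the next whole unit.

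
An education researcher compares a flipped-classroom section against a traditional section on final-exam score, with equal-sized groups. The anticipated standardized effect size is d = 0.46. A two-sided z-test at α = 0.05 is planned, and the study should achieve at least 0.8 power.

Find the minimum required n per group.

For power 0.8 need Φ(δ − z_{0.025}) = 0.8, so δ = z_{0.025} + z_{0.20} = 1.960 + 0.842 = 2.802.
(For δ > 0 the lower-tail rejection region contributes negligibly to power, so the one-term inversion is standard.)
δ = d·√(n/2) ⇒ n = 2(δ/d)² = 2 × (2.802 / 0.46)² = 74.19.
Rounding up, n = 75 per group.

n = 75 per group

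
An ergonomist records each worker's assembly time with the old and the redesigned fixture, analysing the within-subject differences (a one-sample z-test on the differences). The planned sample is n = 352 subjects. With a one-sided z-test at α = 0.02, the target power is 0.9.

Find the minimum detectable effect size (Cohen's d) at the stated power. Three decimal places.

Required noncentrality: δ = z_{0.02} + z_{0.10} = 2.054 + 1.282 = 3.335.
δ = d·√n ⇒ d = δ/√n = 3.335/√352 = 0.1778.

d ≈ 0.178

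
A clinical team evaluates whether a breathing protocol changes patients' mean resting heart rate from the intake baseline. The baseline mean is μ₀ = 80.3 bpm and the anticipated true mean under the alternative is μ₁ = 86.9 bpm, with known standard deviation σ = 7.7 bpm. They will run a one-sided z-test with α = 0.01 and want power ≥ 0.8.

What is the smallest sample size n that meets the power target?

Standardized effect: d = |μ₁ − μ₀| / σ = |86.9 − 80.3| / 7.7 = 0.8571
Set Φ(δ − 2.326) = 0.8; then δ − 2.326 = Φ⁻¹(0.8) = 0.842, giving δ = 3.168.
δ = d·√n ⇒ n = (δ/d)² = (3.168 / 0.8571)² = 13.66.
Rounding up, n = 14.

n = 14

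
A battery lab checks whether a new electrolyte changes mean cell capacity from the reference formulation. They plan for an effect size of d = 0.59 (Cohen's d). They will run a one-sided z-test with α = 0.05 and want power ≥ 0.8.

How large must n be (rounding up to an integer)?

n = 18

For power 0.8 need Φ(δ − z_{0.05}) = 0.8, so δ = z_{0.05} + z_{0.20} = 1.645 + 0.842 = 2.486.
δ = d·√n ⇒ n = (δ/d)² = (2.486 / 0.59)² = 17.76.
Round up to the next whole unit.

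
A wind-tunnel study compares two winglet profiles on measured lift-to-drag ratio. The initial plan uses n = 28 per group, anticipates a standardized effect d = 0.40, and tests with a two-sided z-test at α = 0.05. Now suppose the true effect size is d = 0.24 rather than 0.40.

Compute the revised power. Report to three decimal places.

Power ≈ 0.146

With d = 0.24: δ = d·√(n/2) = 0.24 × √(28/2) = 0.8980. Critical value z_{0.025} = 1.960.
Revised power = Φ(δ − 1.960) + Φ(−δ − 1.960) = Φ(-1.062) + Φ(-2.858) = 0.1441 + 0.0021 = 0.1463.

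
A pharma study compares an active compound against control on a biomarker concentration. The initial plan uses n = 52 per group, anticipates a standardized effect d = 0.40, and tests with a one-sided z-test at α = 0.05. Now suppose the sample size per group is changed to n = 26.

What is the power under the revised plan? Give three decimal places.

Power ≈ 0.420

With n = 26 per group: δ = d·√(n/2) = 0.40 × √(26/2) = 1.4422. Critical value z_{0.05} = 1.645.
Revised power = Φ(δ − 1.645) = Φ(-0.203) = 0.4197.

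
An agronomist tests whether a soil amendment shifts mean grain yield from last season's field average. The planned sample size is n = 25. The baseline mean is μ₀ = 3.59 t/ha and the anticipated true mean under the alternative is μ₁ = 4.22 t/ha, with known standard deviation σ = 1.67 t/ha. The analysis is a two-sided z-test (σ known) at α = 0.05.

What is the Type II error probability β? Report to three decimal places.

Standardized effect: d = |μ₁ − μ₀| / σ = |4.22 − 3.59| / 1.67 = 0.3772
Noncentrality parameter: λ = d·√n = 0.3772 × √25 = 1.8862
Two-sided α = 0.05 → critical value z_{0.025} = 1.960.
Power = Φ(λ − 1.960) + Φ(−λ − 1.960) = Φ(-0.074) + Φ(-3.846) = 0.4706 + 0.0001 = 0.4707.
Type II error: β = 1 − power = 1 − 0.4707 = 0.5293.

β ≈ 0.529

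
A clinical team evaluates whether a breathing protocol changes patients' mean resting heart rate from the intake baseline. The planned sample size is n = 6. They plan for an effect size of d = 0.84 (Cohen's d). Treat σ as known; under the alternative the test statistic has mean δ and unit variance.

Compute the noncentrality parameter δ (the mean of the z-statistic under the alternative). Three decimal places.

δ ≈ 2.058

The noncentrality parameter scales effect size by the design's sample-size factor: δ = d·√n = 0.84 × √6 = 2.0576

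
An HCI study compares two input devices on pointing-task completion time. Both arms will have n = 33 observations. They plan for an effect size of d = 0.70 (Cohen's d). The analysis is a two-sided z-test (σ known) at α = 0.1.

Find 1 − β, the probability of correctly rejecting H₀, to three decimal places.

Noncentrality parameter: δ = d·√(n/2) = 0.70 × √(33/2) = 2.8434
Critical value for a two-sided test at α = 0.1: z_{α/2} = 1.645.
Power = Φ(δ − 1.645) + Φ(−δ − 1.645) = Φ(1.199) + Φ(-4.488) = 0.8847 + 0.0000 = 0.8847.

Power ≈ 0.885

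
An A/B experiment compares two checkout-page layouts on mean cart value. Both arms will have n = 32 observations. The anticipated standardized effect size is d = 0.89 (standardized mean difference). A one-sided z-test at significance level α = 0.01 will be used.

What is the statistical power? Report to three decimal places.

Power ≈ 0.891

Noncentrality parameter: δ = d·√(n/2) = 0.89 × √(32/2) = 3.5600
One-sided α = 0.01 → critical value z_{0.01} = 2.326.
Power = P(Z > 2.326 − δ) = Φ(1.234) = 0.8913.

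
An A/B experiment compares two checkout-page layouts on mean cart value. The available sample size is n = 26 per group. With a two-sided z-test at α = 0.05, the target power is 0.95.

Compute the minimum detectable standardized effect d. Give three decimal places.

Required noncentrality: δ = z_{0.025} + z_{0.05} = 1.960 + 1.645 = 3.605.
(Lower-tail contribution to power is negligible for δ > 0.)
δ = d·√(n/2) ⇒ d = δ/√(n/2) = 3.605/√(26/2) = 0.9998.

d ≈ 1.000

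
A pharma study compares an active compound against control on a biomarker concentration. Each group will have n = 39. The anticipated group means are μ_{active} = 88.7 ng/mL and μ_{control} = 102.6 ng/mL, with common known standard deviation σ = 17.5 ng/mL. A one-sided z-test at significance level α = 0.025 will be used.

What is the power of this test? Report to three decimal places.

Power ≈ 0.939

Standardized effect: d = |μ_{active} − μ_{control}| / σ = |88.7 − 102.6| / 17.5 = 0.7943
Noncentrality parameter: δ = d·√(n/2) = 0.7943 × √(39/2) = 3.5075
Critical value for a one-sided test at α = 0.025: z_α = 1.960.
Power = P(Z > 1.960 − δ) = Φ(1.548) = 0.9391.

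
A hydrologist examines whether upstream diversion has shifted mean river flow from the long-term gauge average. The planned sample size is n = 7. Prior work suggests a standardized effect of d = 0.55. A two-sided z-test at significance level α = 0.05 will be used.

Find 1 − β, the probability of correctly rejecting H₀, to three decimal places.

Power ≈ 0.307

Noncentrality parameter: δ = d·√n = 0.55 × √7 = 1.4552
Critical value for a two-sided test at α = 0.05: z_{α/2} = 1.960.
Power = Φ(δ − 1.960) + Φ(−δ − 1.960) = Φ(-0.505) + Φ(-3.415) = 0.3068 + 0.0003 = 0.3072.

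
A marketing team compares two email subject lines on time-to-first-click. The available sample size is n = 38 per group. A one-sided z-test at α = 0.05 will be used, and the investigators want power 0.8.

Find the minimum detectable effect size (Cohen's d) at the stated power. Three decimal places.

d ≈ 0.570

Required noncentrality: δ = z_{0.05} + z_{0.20} = 1.645 + 0.842 = 2.486.
δ = d·√(n/2) ⇒ d = δ/√(n/2) = 2.486/√(38/2) = 0.5704.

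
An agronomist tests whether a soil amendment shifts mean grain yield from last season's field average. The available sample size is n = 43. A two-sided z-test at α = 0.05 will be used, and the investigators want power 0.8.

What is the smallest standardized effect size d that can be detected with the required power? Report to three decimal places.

d ≈ 0.427

Required noncentrality: δ = z_{0.025} + z_{0.20} = 1.960 + 0.842 = 2.802.
(The second rejection-region term Φ(−δ − z_{α/2}) is negligible and dropped.)
δ = d·√n ⇒ d = δ/√n = 2.802/√43 = 0.4272.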